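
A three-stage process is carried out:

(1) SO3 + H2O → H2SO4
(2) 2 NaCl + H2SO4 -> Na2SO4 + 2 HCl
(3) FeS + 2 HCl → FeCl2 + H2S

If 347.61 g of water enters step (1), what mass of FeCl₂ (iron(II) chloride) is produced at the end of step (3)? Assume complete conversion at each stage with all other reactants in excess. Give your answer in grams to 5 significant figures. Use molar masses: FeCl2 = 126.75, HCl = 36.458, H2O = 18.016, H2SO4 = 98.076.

n(H2O) = 347.61 / 18.016 = 19.2945 mol.
Reaction (1): H2O→H2SO4 ratio 1:1 ⇒ n(H2SO4) = 19.2945 mol.
Reaction (2): H2SO4→HCl ratio 1:2 ⇒ n(HCl) = 38.5890 mol.
Reaction (3): HCl→FeCl2 ratio 2:1 ⇒ n(FeCl2) = 19.2945 mol.
Mass of FeCl2 = 19.2945 × 126.75 = 2445.58 g.

2445.6 g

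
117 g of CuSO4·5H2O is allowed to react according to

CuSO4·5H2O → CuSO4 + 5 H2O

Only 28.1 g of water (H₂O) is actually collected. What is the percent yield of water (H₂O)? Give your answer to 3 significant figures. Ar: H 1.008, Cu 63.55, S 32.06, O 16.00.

M(CuSO4·5H2O) = 63.55 + 32.06 + 9(16.00) + 10(1.008) = 249.69 g/mol.
M(H2O) = 2(1.008) + 16.00 = 18.016 g/mol.
n(CuSO4·5H2O) = 117.0 g / 249.69 g/mol = 0.4686 mol.
From the equation the CuSO4·5H2O:H2O mole ratio is 1:5, so n(H2O) = 0.4686 × 5/1 = 2.343 mol.
Mass of H2O = 2.343 mol × 18.016 g/mol = 42.21 g.
This is the theoretical yield. Percent yield = 28.1 g / 42.21 g × 100% = 66.57%.

66.6 %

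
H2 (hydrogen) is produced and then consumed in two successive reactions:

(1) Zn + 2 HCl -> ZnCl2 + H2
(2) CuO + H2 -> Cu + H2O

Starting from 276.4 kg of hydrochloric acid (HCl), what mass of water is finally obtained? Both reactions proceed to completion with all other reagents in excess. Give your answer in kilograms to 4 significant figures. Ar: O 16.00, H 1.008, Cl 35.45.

68.29 kg

M(HCl) = 1.008 + 35.45 = 36.458 g/mol.
M(H2O) = 2(1.008) + 16.00 = 18.016 g/mol.
276.4 kg = 276400 g.
n(HCl) = 276400 / 36.458 = 7581.3 mol.
Step 1 gives a 2:1 ratio of HCl to H2, so n(H2) = 3790.7 mol.
In step 2 the H2:H2O ratio is 1:1, so n(H2O) = 3790.7 mol.
Mass of H2O = 3790.7 × 18.016 = 68293 g = 68.29 kg.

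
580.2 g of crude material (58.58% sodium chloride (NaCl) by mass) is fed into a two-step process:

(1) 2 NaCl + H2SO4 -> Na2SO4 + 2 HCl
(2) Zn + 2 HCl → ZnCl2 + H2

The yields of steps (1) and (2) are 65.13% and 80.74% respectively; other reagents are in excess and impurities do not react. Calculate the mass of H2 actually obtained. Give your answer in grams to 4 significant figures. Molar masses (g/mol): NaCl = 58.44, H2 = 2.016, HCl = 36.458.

3.083 g

Pure NaCl = 580.2 × 0.5858 = 339.88 g.
n(NaCl) = 339.88 / 58.44 = 5.8159 mol.
Step 1 (NaCl:HCl = 2:2): theoretical n(HCl) = 5.8159 mol; at 65.13% yield, n(HCl) = 3.7879 mol.
Step 2 (HCl:H2 = 2:1): theoretical n(H2) = 1.8939 mol, so theoretical mass = 1.8939 × 2.016 = 3.8182 g.
At 80.74% yield, actual mass of H2 = 3.8182 × 0.8074 = 3.0828 g.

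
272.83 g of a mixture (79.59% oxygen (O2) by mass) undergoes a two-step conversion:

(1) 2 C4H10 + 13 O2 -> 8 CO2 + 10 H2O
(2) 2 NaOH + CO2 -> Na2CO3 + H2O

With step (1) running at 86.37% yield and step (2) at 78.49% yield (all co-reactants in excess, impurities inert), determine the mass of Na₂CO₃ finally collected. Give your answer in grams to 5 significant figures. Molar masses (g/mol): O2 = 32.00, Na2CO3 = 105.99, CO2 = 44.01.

Pure O2 = 272.83 × 0.7959 = 217.145 g.
n(O2) = 217.145 / 32.00 = 6.78579 mol.
Step 1 (O2:CO2 = 13:8): theoretical n(CO2) = 4.17587 mol; at 86.37% yield, n(CO2) = 3.60670 mol.
Step 2 (CO2:Na2CO3 = 1:1): theoretical n(Na2CO3) = 3.60670 mol, so theoretical mass = 3.60670 × 105.99 = 382.274 g.
At 78.49% yield, actual mass of Na2CO3 = 382.274 × 0.7849 = 300.047 g.

300.05 g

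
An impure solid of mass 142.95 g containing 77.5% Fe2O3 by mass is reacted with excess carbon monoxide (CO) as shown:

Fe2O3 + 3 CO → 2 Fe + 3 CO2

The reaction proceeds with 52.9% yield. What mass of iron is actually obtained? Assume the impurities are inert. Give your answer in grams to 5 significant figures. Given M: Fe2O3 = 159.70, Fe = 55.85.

40.991 g

Pure Fe2O3 available = 142.95 g × 0.775 = 110.786 g.
n(Fe2O3) = 110.786 g / 159.70 g/mol = 0.693715 mol.
From the equation the Fe2O3:Fe mole ratio is 1:2, so n(Fe) = 0.693715 × 2/1 = 1.38743 mol.
Mass of Fe = 1.38743 mol × 55.85 g/mol = 77.4879 g.
Actual mass collected = 77.4879 g × 0.529 = 40.9911 g.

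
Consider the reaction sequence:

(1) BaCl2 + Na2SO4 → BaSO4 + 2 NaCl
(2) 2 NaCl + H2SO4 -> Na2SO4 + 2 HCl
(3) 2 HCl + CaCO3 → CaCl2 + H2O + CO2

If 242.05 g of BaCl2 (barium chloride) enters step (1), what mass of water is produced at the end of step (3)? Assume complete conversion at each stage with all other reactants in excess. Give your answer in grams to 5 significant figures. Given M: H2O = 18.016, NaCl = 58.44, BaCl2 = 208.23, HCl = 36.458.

20.942 g

n(BaCl2) = 242.05 / 208.23 = 1.16242 mol.
Reaction (1): BaCl2→NaCl ratio 1:2 ⇒ n(NaCl) = 2.32483 mol.
Reaction (2): NaCl→HCl ratio 2:2 ⇒ n(HCl) = 2.32483 mol.
Reaction (3): HCl→H2O ratio 2:1 ⇒ n(H2O) = 1.16242 mol.
Mass of H2O = 1.16242 × 18.016 = 20.9421 g.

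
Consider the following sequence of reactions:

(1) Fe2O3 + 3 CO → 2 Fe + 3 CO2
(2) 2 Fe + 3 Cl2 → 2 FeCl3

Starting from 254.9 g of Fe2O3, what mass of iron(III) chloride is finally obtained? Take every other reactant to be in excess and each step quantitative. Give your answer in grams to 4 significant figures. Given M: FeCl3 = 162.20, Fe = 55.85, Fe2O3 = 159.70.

517.8 g

n(Fe2O3) = 254.90 / 159.70 = 1.5961 mol.
Step 1 gives a 1:2 ratio of Fe2O3 to Fe, so n(Fe) = 3.1922 mol.
In step 2 the Fe:FeCl3 ratio is 2:2, so n(FeCl3) = 3.1922 mol.
Mass of FeCl3 = 3.1922 × 162.20 = 517.78 g.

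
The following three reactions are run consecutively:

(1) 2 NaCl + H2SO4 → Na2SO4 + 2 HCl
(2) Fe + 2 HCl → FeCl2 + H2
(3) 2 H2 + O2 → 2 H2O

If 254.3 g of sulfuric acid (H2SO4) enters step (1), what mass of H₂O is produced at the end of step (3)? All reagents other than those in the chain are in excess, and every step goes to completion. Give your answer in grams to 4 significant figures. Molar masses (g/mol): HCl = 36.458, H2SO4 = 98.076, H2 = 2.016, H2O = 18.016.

46.71 g

n(H2SO4) = 254.3 / 98.076 = 2.5929 mol.
Reaction (1): H2SO4→HCl ratio 1:2 ⇒ n(HCl) = 5.1858 mol.
Reaction (2): HCl→H2 ratio 2:1 ⇒ n(H2) = 2.5929 mol.
Reaction (3): H2→H2O ratio 2:2 ⇒ n(H2O) = 2.5929 mol.
Mass of H2O = 2.5929 × 18.016 = 46.713 g.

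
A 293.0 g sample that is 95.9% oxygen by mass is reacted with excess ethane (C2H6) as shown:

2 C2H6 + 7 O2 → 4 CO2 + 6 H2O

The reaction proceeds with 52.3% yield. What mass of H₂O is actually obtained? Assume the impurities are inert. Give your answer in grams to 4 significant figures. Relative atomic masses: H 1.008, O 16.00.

70.92 g

Pure O2 available = 293.0 g × 0.959 = 280.99 g.
M(O2) = 2(16.00) = 32.00 g/mol.
M(H2O) = 2(1.008) + 16.00 = 18.016 g/mol.
n(O2) = 280.99 g / 32.00 g/mol = 8.7808 mol.
From the equation the O2:H2O mole ratio is 7:6, so n(H2O) = 8.7808 × 6/7 = 7.5264 mol.
Mass of H2O = 7.5264 mol × 18.016 g/mol = 135.60 g.
Actual mass collected = 135.60 g × 0.523 = 70.917 g.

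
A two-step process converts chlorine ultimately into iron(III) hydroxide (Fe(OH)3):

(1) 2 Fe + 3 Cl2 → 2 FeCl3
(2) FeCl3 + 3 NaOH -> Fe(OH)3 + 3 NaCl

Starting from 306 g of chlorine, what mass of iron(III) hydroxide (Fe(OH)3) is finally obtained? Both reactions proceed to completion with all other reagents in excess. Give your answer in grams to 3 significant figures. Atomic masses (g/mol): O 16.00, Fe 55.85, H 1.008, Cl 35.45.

308 g

M(Cl2) = 2(35.45) = 70.90 g/mol.
M(Fe(OH)3) = 55.85 + 3(16.00) + 3(1.008) = 106.874 g/mol.
n(Cl2) = 306.0 / 70.90 = 4.316 mol.
Step 1 gives a 3:2 ratio of Cl2 to FeCl3, so n(FeCl3) = 2.877 mol.
In step 2 the FeCl3:Fe(OH)3 ratio is 1:1, so n(Fe(OH)3) = 2.877 mol.
Mass of Fe(OH)3 = 2.877 × 106.874 = 307.5 g.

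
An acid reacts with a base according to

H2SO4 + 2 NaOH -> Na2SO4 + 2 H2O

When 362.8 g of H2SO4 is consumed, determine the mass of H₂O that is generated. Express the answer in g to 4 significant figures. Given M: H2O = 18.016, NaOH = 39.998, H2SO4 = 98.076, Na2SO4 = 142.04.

133.3 g

n(H2SO4) = 362.80 g / 98.076 g/mol = 3.6992 mol.
From the equation the H2SO4:H2O mole ratio is 1:2, so n(H2O) = 3.6992 × 2/1 = 7.3983 mol.
Mass of H2O = 7.3983 mol × 18.016 g/mol = 133.29 g.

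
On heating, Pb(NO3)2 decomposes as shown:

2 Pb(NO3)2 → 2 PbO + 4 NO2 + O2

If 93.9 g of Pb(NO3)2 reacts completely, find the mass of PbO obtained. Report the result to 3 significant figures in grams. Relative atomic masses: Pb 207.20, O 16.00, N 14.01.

M(Pb(NO3)2) = 207.20 + 2(14.01) + 6(16.00) = 331.22 g/mol.
M(PbO) = 207.20 + 16.00 = 223.20 g/mol.
n(Pb(NO3)2) = 93.90 g / 331.22 g/mol = 0.2835 mol.
From the equation the Pb(NO3)2:PbO mole ratio is 2:2, so n(PbO) = 0.2835 × 2/2 = 0.2835 mol.
Mass of PbO = 0.2835 mol × 223.20 g/mol = 63.28 g.

63.3 g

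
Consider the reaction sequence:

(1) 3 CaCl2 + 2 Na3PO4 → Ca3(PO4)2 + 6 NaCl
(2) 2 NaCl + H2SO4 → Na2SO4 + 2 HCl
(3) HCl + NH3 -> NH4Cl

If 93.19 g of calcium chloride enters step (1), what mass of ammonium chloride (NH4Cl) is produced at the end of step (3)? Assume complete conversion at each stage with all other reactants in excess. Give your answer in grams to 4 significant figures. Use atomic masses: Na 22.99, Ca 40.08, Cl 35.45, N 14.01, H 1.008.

89.83 g

M(CaCl2) = 40.08 + 2(35.45) = 110.98 g/mol.
M(NH4Cl) = 14.01 + 4(1.008) + 35.45 = 53.492 g/mol.
n(CaCl2) = 93.19 / 110.98 = 0.83970 mol.
Reaction (1): CaCl2→NaCl ratio 3:6 ⇒ n(NaCl) = 1.6794 mol.
Reaction (2): NaCl→HCl ratio 2:2 ⇒ n(HCl) = 1.6794 mol.
Reaction (3): HCl→NH4Cl ratio 1:1 ⇒ n(NH4Cl) = 1.6794 mol.
Mass of NH4Cl = 1.6794 × 53.492 = 89.835 g.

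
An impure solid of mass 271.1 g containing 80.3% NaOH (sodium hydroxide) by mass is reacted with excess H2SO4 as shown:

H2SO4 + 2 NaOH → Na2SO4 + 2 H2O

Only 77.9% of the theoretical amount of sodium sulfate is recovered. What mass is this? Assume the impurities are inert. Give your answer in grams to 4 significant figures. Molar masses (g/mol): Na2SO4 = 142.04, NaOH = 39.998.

Pure NaOH available = 271.1 g × 0.803 = 217.69 g.
n(NaOH) = 217.69 g / 39.998 g/mol = 5.4426 mol.
From the equation the NaOH:Na2SO4 mole ratio is 2:1, so n(Na2SO4) = 5.4426 × 1/2 = 2.7213 mol.
Mass of Na2SO4 = 2.7213 mol × 142.04 g/mol = 386.53 g.
Actual mass collected = 386.53 g × 0.779 = 301.11 g.

301.1 g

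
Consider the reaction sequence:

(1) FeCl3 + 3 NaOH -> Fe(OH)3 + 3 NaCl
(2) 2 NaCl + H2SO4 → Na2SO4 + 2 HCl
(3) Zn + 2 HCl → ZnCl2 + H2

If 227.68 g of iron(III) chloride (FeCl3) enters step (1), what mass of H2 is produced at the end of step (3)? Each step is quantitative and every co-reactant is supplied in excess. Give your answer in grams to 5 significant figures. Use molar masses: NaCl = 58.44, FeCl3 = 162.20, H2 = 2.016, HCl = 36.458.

n(FeCl3) = 227.68 / 162.20 = 1.40370 mol.
Reaction (1): FeCl3→NaCl ratio 1:3 ⇒ n(NaCl) = 4.21110 mol.
Reaction (2): NaCl→HCl ratio 2:2 ⇒ n(HCl) = 4.21110 mol.
Reaction (3): HCl→H2 ratio 2:1 ⇒ n(H2) = 2.10555 mol.
Mass of H2 = 2.10555 × 2.016 = 4.24479 g.

4.2448 g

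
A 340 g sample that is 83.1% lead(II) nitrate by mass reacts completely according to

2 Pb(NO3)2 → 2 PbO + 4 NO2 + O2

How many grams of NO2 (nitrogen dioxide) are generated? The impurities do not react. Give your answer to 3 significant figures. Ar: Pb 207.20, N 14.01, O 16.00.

78.5 g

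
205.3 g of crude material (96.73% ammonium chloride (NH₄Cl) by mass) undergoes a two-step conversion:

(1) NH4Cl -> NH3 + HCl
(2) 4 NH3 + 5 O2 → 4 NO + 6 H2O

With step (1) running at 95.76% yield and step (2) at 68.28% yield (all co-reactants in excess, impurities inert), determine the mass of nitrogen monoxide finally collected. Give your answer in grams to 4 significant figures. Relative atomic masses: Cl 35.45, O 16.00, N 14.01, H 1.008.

Pure NH4Cl = 205.3 × 0.9673 = 198.59 g.
M(NH4Cl) = 14.01 + 4(1.008) + 35.45 = 53.492 g/mol.
M(NO) = 14.01 + 16.00 = 30.01 g/mol.
n(NH4Cl) = 198.59 / 53.492 = 3.7125 mol.
Step 1 (NH4Cl:NH3 = 1:1): theoretical n(NH3) = 3.7125 mol; at 95.76% yield, n(NH3) = 3.5550 mol.
Step 2 (NH3:NO = 4:4): theoretical n(NO) = 3.5550 mol, so theoretical mass = 3.5550 × 30.01 = 106.69 g.
At 68.28% yield, actual mass of NO = 106.69 × 0.6828 = 72.846 g.

72.85 g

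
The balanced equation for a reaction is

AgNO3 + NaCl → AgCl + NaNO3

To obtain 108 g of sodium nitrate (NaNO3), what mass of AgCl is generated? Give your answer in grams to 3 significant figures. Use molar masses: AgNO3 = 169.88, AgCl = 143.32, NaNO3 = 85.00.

182 g

n(NaNO3) = 108.0 g / 85.00 g/mol = 1.271 mol.
From the equation the NaNO3:AgCl mole ratio is 1:1, so n(AgCl) = 1.271 × 1/1 = 1.271 mol.
Mass of AgCl = 1.271 mol × 143.32 g/mol = 182.1 g.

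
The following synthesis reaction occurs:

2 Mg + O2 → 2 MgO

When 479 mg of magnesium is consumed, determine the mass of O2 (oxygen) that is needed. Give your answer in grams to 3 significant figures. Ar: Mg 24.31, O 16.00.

0.315 g

M(Mg) = 24.31 g/mol.
M(O2) = 2(16.00) = 32.00 g/mol.
Convert: 479 mg = 0.4790 g.
n(Mg) = 0.4790 g / 24.31 g/mol = 0.01970 mol.
From the equation the Mg:O2 mole ratio is 2:1, so n(O2) = 0.01970 × 1/2 = 0.009852 mol.
Mass of O2 = 0.009852 mol × 32.00 g/mol = 0.3153 g.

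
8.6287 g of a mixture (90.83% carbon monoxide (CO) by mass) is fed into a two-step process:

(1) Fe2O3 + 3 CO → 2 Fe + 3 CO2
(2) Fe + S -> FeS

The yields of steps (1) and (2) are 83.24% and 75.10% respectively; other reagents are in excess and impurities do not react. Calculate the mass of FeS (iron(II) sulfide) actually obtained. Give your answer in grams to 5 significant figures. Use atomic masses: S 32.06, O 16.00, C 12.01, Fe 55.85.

10.251 g

Pure CO = 8.6287 × 0.9083 = 7.83745 g.
M(CO) = 12.01 + 16.00 = 28.01 g/mol.
M(FeS) = 55.85 + 32.06 = 87.91 g/mol.
n(CO) = 7.83745 / 28.01 = 0.279809 mol.
Step 1 (CO:Fe = 3:2): theoretical n(Fe) = 0.186539 mol; at 83.24% yield, n(Fe) = 0.155275 mol.
Step 2 (Fe:FeS = 1:1): theoretical n(FeS) = 0.155275 mol, so theoretical mass = 0.155275 × 87.91 = 13.6503 g.
At 75.10% yield, actual mass of FeS = 13.6503 × 0.7510 = 10.2513 g.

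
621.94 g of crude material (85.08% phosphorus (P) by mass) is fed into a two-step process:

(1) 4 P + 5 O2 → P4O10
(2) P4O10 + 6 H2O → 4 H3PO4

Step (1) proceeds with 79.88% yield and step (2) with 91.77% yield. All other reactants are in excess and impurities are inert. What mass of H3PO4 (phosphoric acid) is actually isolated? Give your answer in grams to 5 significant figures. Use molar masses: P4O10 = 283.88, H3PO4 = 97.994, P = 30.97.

Pure P = 621.94 × 0.8508 = 529.147 g.
n(P) = 529.147 / 30.97 = 17.0858 mol.
Step 1 (P:P4O10 = 4:1): theoretical n(P4O10) = 4.27144 mol; at 79.88% yield, n(P4O10) = 3.41203 mol.
Step 2 (P4O10:H3PO4 = 1:4): theoretical n(H3PO4) = 13.6481 mol, so theoretical mass = 13.6481 × 97.994 = 1337.43 g.
At 91.77% yield, actual mass of H3PO4 = 1337.43 × 0.9177 = 1227.36 g.

1227.4 g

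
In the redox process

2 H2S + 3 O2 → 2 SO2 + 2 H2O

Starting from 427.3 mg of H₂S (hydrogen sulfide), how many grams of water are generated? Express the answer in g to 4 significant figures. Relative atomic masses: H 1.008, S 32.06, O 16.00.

0.2259 g

M(H2S) = 2(1.008) + 32.06 = 34.076 g/mol.
M(H2O) = 2(1.008) + 16.00 = 18.016 g/mol.
Convert: 427.3 mg = 0.42730 g.
n(H2S) = 0.42730 g / 34.076 g/mol = 0.012540 mol.
From the equation the H2S:H2O mole ratio is 2:2, so n(H2O) = 0.012540 × 2/2 = 0.012540 mol.
Mass of H2O = 0.012540 mol × 18.016 g/mol = 0.22591 g.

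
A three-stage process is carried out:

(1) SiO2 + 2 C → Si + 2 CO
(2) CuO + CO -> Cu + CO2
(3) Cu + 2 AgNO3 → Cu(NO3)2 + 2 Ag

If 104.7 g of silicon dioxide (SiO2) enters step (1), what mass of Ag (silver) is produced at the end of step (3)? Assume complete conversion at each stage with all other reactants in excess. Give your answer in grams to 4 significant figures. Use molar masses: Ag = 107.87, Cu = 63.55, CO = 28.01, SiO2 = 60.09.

n(SiO2) = 104.7 / 60.09 = 1.7424 mol.
Reaction (1): SiO2→CO ratio 1:2 ⇒ n(CO) = 3.4848 mol.
Reaction (2): CO→Cu ratio 1:1 ⇒ n(Cu) = 3.4848 mol.
Reaction (3): Cu→Ag ratio 1:2 ⇒ n(Ag) = 6.9695 mol.
Mass of Ag = 6.9695 × 107.87 = 751.80 g.

751.8 g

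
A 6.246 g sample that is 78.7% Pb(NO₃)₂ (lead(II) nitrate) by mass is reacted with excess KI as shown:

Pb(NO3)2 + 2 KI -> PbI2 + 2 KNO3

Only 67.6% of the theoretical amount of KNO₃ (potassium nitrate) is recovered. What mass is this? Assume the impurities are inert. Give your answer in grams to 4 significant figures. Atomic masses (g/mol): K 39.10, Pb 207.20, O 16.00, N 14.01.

2.029 g

Pure Pb(NO3)2 available = 6.246 g × 0.787 = 4.9156 g.
M(Pb(NO3)2) = 207.20 + 2(14.01) + 6(16.00) = 331.22 g/mol.
M(KNO3) = 39.10 + 14.01 + 3(16.00) = 101.11 g/mol.
n(Pb(NO3)2) = 4.9156 g / 331.22 g/mol = 0.014841 mol.
From the equation the Pb(NO3)2:KNO3 mole ratio is 1:2, so n(KNO3) = 0.014841 × 2/1 = 0.029682 mol.
Mass of KNO3 = 0.029682 mol × 101.11 g/mol = 3.0011 g.
Actual mass collected = 3.0011 g × 0.676 = 2.0288 g.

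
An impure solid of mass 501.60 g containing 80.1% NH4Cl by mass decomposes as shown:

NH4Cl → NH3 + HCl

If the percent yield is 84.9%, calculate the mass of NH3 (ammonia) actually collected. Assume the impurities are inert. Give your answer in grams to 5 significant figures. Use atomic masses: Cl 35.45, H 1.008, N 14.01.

108.62 g

Pure NH4Cl available = 501.60 g × 0.801 = 401.782 g.
M(NH4Cl) = 14.01 + 4(1.008) + 35.45 = 53.492 g/mol.
M(NH3) = 14.01 + 3(1.008) = 17.034 g/mol.
n(NH4Cl) = 401.782 g / 53.492 g/mol = 7.51106 mol.
From the equation the NH4Cl:NH3 mole ratio is 1:1, so n(NH3) = 7.51106 × 1/1 = 7.51106 mol.
Mass of NH3 = 7.51106 mol × 17.034 g/mol = 127.943 g.
Actual mass collected = 127.943 g × 0.849 = 108.624 g.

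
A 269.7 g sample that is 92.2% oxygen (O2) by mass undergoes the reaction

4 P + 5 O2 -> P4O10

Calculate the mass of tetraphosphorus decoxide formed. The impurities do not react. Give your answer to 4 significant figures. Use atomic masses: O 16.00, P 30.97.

Mass of pure O2 = 269.7 g × 0.922 = 248.66 g.
M(O2) = 2(16.00) = 32.00 g/mol.
M(P4O10) = 4(30.97) + 10(16.00) = 283.88 g/mol.
n(O2) = 248.66 g / 32.00 g/mol = 7.7707 mol.
From the equation the O2:P4O10 mole ratio is 5:1, so n(P4O10) = 7.7707 × 1/5 = 1.5541 mol.
Mass of P4O10 = 1.5541 mol × 283.88 g/mol = 441.19 g.

441.2 g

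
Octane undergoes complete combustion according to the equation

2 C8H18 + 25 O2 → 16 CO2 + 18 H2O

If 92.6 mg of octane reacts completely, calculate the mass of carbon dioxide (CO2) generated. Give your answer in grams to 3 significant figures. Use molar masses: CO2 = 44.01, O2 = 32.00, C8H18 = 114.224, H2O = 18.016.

Convert: 92.6 mg = 0.09260 g.
n(C8H18) = 0.09260 g / 114.224 g/mol = 0.0008107 mol.
From the equation the C8H18:CO2 mole ratio is 2:16, so n(CO2) = 0.0008107 × 16/2 = 0.006486 mol.
Mass of CO2 = 0.006486 mol × 44.01 g/mol = 0.2854 g.

0.285 g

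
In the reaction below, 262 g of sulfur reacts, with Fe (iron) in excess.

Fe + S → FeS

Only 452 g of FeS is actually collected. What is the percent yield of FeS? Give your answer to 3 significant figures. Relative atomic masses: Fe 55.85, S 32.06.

M(S) = 32.06 g/mol.
M(FeS) = 55.85 + 32.06 = 87.91 g/mol.
n(S) = 262.0 g / 32.06 g/mol = 8.172 mol.
From the equation the S:FeS mole ratio is 1:1, so n(FeS) = 8.172 × 1/1 = 8.172 mol.
Mass of FeS = 8.172 mol × 87.91 g/mol = 718.4 g.
This is the theoretical yield. Percent yield = 452 g / 718.4 g × 100% = 62.92%.

62.9 %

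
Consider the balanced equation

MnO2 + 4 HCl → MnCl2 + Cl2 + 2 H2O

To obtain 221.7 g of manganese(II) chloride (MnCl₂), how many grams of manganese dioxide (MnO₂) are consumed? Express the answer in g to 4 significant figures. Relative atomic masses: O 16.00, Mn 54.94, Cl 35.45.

153.2 g

M(MnCl2) = 54.94 + 2(35.45) = 125.84 g/mol.
M(MnO2) = 54.94 + 2(16.00) = 86.94 g/mol.
n(MnCl2) = 221.70 g / 125.84 g/mol = 1.7618 mol.
From the equation the MnCl2:MnO2 mole ratio is 1:1, so n(MnO2) = 1.7618 × 1/1 = 1.7618 mol.
Mass of MnO2 = 1.7618 mol × 86.94 g/mol = 153.17 g.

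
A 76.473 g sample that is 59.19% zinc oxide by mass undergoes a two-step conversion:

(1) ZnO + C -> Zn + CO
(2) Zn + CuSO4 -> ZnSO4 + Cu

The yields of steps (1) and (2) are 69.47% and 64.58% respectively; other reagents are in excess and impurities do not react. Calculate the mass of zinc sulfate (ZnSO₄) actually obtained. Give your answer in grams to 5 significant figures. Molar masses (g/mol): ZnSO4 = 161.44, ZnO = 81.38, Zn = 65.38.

40.285 g

Pure ZnO = 76.473 × 0.5919 = 45.2644 g.
n(ZnO) = 45.2644 / 81.38 = 0.556210 mol.
Step 1 (ZnO:Zn = 1:1): theoretical n(Zn) = 0.556210 mol; at 69.47% yield, n(Zn) = 0.386399 mol.
Step 2 (Zn:ZnSO4 = 1:1): theoretical n(ZnSO4) = 0.386399 mol, so theoretical mass = 0.386399 × 161.44 = 62.3803 g.
At 64.58% yield, actual mass of ZnSO4 = 62.3803 × 0.6458 = 40.2852 g.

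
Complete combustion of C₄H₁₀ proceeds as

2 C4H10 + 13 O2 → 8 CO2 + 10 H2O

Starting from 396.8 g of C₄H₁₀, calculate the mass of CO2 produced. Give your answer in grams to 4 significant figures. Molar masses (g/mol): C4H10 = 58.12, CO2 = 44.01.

n(C4H10) = 396.80 g / 58.12 g/mol = 6.8273 mol.
From the equation the C4H10:CO2 mole ratio is 2:8, so n(CO2) = 6.8273 × 8/2 = 27.309 mol.
Mass of CO2 = 27.309 mol × 44.01 g/mol = 1201.9 g.

1202 g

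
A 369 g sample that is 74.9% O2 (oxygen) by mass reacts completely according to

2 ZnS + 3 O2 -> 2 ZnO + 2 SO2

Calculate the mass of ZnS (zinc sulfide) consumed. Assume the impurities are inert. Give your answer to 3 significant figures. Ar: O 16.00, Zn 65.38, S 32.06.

Mass of pure O2 = 369 g × 0.749 = 276.4 g.
M(O2) = 2(16.00) = 32.00 g/mol.
M(ZnS) = 65.38 + 32.06 = 97.44 g/mol.
n(O2) = 276.4 g / 32.00 g/mol = 8.637 mol.
From the equation the O2:ZnS mole ratio is 3:2, so n(ZnS) = 8.637 × 2/3 = 5.758 mol.
Mass of ZnS = 5.758 mol × 97.44 g/mol = 561.1 g.

561 g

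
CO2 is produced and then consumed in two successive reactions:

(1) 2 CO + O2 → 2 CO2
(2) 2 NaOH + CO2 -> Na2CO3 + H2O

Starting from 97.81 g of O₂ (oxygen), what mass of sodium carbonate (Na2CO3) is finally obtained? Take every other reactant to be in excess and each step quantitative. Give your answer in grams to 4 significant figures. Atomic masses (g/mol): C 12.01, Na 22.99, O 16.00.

M(O2) = 2(16.00) = 32.00 g/mol.
M(Na2CO3) = 2(22.99) + 12.01 + 3(16.00) = 105.99 g/mol.
n(O2) = 97.810 / 32.00 = 3.0566 mol.
Step 1 gives a 1:2 ratio of O2 to CO2, so n(CO2) = 6.1131 mol.
In step 2 the CO2:Na2CO3 ratio is 1:1, so n(Na2CO3) = 6.1131 mol.
Mass of Na2CO3 = 6.1131 × 105.99 = 647.93 g.

647.9 g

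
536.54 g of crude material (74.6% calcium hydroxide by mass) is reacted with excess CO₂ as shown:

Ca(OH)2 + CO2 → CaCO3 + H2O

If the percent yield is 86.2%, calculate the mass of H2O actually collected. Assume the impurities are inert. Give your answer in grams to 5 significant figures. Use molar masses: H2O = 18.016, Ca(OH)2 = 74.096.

83.890 g

Pure Ca(OH)2 available = 536.54 g × 0.746 = 400.259 g.
n(Ca(OH)2) = 400.259 g / 74.096 g/mol = 5.40190 mol.
From the equation the Ca(OH)2:H2O mole ratio is 1:1, so n(H2O) = 5.40190 × 1/1 = 5.40190 mol.
Mass of H2O = 5.40190 mol × 18.016 g/mol = 97.3205 g.
Actual mass collected = 97.3205 g × 0.862 = 83.8903 g.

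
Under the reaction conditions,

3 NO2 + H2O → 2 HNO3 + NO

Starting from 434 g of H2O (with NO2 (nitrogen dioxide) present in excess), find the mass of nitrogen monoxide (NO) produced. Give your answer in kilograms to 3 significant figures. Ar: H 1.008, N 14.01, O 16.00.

0.723 kg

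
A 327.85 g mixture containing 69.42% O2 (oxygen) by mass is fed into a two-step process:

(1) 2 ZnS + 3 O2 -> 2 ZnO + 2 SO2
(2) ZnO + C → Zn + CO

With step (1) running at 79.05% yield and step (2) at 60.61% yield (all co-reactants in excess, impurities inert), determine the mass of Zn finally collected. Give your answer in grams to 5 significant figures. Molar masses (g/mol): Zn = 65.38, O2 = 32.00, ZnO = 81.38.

148.53 g

Pure O2 = 327.85 × 0.6942 = 227.593 g.
n(O2) = 227.593 / 32.00 = 7.11230 mol.
Step 1 (O2:ZnO = 3:2): theoretical n(ZnO) = 4.74153 mol; at 79.05% yield, n(ZnO) = 3.74818 mol.
Step 2 (ZnO:Zn = 1:1): theoretical n(Zn) = 3.74818 mol, so theoretical mass = 3.74818 × 65.38 = 245.056 g.
At 60.61% yield, actual mass of Zn = 245.056 × 0.6061 = 148.528 g.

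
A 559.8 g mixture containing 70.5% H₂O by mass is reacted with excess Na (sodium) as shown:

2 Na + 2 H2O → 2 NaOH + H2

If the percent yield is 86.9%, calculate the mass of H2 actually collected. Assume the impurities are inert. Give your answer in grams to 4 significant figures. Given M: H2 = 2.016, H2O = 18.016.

Pure H2O available = 559.8 g × 0.705 = 394.66 g.
n(H2O) = 394.66 g / 18.016 g/mol = 21.906 mol.
From the equation the H2O:H2 mole ratio is 2:1, so n(H2) = 21.906 × 1/2 = 10.953 mol.
Mass of H2 = 10.953 mol × 2.016 g/mol = 22.081 g.
Actual mass collected = 22.081 g × 0.869 = 19.189 g.

19.19 g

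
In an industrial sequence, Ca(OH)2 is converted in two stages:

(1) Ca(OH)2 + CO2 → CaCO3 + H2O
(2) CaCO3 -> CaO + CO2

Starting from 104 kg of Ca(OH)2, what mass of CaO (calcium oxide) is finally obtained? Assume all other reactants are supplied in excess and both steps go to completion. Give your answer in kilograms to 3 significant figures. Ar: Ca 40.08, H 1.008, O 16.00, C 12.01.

78.7 kg

M(Ca(OH)2) = 40.08 + 2(16.00) + 2(1.008) = 74.096 g/mol.
M(CaO) = 40.08 + 16.00 = 56.08 g/mol.
104 kg = 104000 g.
n(Ca(OH)2) = 104000 / 74.096 = 1404 mol.
Step 1 gives a 1:1 ratio of Ca(OH)2 to CaCO3, so n(CaCO3) = 1404 mol.
In step 2 the CaCO3:CaO ratio is 1:1, so n(CaO) = 1404 mol.
Mass of CaO = 1404 × 56.08 = 78710 g = 78.7 kg.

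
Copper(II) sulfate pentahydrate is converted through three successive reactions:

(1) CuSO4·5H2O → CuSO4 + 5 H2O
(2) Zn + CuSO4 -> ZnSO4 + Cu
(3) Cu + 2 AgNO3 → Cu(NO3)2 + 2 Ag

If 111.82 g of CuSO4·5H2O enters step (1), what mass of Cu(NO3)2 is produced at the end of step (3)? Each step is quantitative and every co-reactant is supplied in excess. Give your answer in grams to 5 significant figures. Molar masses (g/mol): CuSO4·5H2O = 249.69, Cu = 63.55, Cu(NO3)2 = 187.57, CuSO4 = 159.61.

n(CuSO4·5H2O) = 111.82 / 249.69 = 0.447835 mol.
Reaction (1): CuSO4·5H2O→CuSO4 ratio 1:1 ⇒ n(CuSO4) = 0.447835 mol.
Reaction (2): CuSO4→Cu ratio 1:1 ⇒ n(Cu) = 0.447835 mol.
Reaction (3): Cu→Cu(NO3)2 ratio 1:1 ⇒ n(Cu(NO3)2) = 0.447835 mol.
Mass of Cu(NO3)2 = 0.447835 × 187.57 = 84.0005 g.

84.000 g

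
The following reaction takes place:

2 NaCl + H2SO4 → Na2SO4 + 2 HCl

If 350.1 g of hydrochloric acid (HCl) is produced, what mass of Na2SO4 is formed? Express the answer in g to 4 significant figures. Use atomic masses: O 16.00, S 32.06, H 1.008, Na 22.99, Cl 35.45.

M(HCl) = 1.008 + 35.45 = 36.458 g/mol.
M(Na2SO4) = 2(22.99) + 32.06 + 4(16.00) = 142.04 g/mol.
n(HCl) = 350.10 g / 36.458 g/mol = 9.6028 mol.
From the equation the HCl:Na2SO4 mole ratio is 2:1, so n(Na2SO4) = 9.6028 × 1/2 = 4.8014 mol.
Mass of Na2SO4 = 4.8014 mol × 142.04 g/mol = 681.99 g.

682.0 g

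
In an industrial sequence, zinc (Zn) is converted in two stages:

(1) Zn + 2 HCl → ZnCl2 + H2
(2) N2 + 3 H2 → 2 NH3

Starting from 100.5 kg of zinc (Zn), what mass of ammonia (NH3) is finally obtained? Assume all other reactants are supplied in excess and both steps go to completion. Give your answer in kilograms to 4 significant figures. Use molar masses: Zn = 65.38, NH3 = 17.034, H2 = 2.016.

17.46 kg

100.5 kg = 100500 g.
n(Zn) = 100500 / 65.38 = 1537.2 mol.
Step 1 gives a 1:1 ratio of Zn to H2, so n(H2) = 1537.2 mol.
In step 2 the H2:NH3 ratio is 3:2, so n(NH3) = 1024.8 mol.
Mass of NH3 = 1024.8 × 17.034 = 17456 g = 17.46 kg.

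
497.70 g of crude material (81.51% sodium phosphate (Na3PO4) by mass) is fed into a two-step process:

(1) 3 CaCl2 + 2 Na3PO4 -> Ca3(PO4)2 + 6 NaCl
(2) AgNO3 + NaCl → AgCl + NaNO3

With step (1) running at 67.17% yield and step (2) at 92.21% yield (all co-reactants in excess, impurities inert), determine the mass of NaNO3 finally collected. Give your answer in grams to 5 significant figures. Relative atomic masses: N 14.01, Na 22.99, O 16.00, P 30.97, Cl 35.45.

Pure Na3PO4 = 497.70 × 0.8151 = 405.675 g.
M(Na3PO4) = 3(22.99) + 30.97 + 4(16.00) = 163.94 g/mol.
M(NaNO3) = 22.99 + 14.01 + 3(16.00) = 85.00 g/mol.
n(Na3PO4) = 405.675 / 163.94 = 2.47454 mol.
Step 1 (Na3PO4:NaCl = 2:6): theoretical n(NaCl) = 7.42361 mol; at 67.17% yield, n(NaCl) = 4.98644 mol.
Step 2 (NaCl:NaNO3 = 1:1): theoretical n(NaNO3) = 4.98644 mol, so theoretical mass = 4.98644 × 85.00 = 423.847 g.
At 92.21% yield, actual mass of NaNO3 = 423.847 × 0.9221 = 390.829 g.

390.83 g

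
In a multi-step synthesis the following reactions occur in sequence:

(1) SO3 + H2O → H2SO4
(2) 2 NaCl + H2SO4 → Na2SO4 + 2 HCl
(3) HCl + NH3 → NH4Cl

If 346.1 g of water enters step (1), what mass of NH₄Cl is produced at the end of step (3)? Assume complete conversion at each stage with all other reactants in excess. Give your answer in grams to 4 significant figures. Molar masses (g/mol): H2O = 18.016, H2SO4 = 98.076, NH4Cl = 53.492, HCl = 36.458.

n(H2O) = 346.1 / 18.016 = 19.211 mol.
Reaction (1): H2O→H2SO4 ratio 1:1 ⇒ n(H2SO4) = 19.211 mol.
Reaction (2): H2SO4→HCl ratio 1:2 ⇒ n(HCl) = 38.421 mol.
Reaction (3): HCl→NH4Cl ratio 1:1 ⇒ n(NH4Cl) = 38.421 mol.
Mass of NH4Cl = 38.421 × 53.492 = 2055.2 g.

2055 g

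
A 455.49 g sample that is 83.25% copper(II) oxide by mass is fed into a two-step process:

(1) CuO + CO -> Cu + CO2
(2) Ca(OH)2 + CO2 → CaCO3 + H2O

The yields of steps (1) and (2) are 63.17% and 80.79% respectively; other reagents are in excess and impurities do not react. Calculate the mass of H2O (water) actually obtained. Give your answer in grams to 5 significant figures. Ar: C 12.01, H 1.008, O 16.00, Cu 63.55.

43.828 g

Pure CuO = 455.49 × 0.8325 = 379.195 g.
M(CuO) = 63.55 + 16.00 = 79.55 g/mol.
M(H2O) = 2(1.008) + 16.00 = 18.016 g/mol.
n(CuO) = 379.195 / 79.55 = 4.76676 mol.
Step 1 (CuO:CO2 = 1:1): theoretical n(CO2) = 4.76676 mol; at 63.17% yield, n(CO2) = 3.01116 mol.
Step 2 (CO2:H2O = 1:1): theoretical n(H2O) = 3.01116 mol, so theoretical mass = 3.01116 × 18.016 = 54.2491 g.
At 80.79% yield, actual mass of H2O = 54.2491 × 0.8079 = 43.8278 g.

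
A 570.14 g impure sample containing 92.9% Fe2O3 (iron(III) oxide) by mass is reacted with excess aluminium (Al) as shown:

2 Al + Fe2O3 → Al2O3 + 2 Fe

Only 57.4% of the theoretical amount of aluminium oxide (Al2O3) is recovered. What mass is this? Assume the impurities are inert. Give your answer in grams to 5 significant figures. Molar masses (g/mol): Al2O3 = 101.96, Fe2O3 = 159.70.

Pure Fe2O3 available = 570.14 g × 0.929 = 529.660 g.
n(Fe2O3) = 529.660 g / 159.70 g/mol = 3.31659 mol.
From the equation the Fe2O3:Al2O3 mole ratio is 1:1, so n(Al2O3) = 3.31659 × 1/1 = 3.31659 mol.
Mass of Al2O3 = 3.31659 mol × 101.96 g/mol = 338.160 g.
Actual mass collected = 338.160 g × 0.574 = 194.104 g.

194.10 g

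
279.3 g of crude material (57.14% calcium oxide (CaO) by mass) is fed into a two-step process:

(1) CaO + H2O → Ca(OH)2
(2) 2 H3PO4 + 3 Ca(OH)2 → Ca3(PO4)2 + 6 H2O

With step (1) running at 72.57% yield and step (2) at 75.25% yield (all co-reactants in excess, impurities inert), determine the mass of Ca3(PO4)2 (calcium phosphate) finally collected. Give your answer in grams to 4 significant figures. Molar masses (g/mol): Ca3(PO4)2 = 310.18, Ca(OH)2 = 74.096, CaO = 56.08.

Pure CaO = 279.3 × 0.5714 = 159.59 g.
n(CaO) = 159.59 / 56.08 = 2.8458 mol.
Step 1 (CaO:Ca(OH)2 = 1:1): theoretical n(Ca(OH)2) = 2.8458 mol; at 72.57% yield, n(Ca(OH)2) = 2.0652 mol.
Step 2 (Ca(OH)2:Ca3(PO4)2 = 3:1): theoretical n(Ca3(PO4)2) = 0.68840 mol, so theoretical mass = 0.68840 × 310.18 = 213.53 g.
At 75.25% yield, actual mass of Ca3(PO4)2 = 213.53 × 0.7525 = 160.68 g.

160.7 g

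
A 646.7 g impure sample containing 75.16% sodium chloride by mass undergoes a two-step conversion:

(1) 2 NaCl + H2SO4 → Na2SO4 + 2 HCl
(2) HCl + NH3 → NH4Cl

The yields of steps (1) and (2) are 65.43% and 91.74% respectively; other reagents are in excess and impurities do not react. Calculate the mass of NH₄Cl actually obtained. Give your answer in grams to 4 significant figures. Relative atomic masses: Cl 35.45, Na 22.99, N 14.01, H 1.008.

Pure NaCl = 646.7 × 0.7516 = 486.06 g.
M(NaCl) = 22.99 + 35.45 = 58.44 g/mol.
M(NH4Cl) = 14.01 + 4(1.008) + 35.45 = 53.492 g/mol.
n(NaCl) = 486.06 / 58.44 = 8.3172 mol.
Step 1 (NaCl:HCl = 2:2): theoretical n(HCl) = 8.3172 mol; at 65.43% yield, n(HCl) = 5.4420 mol.
Step 2 (HCl:NH4Cl = 1:1): theoretical n(NH4Cl) = 5.4420 mol, so theoretical mass = 5.4420 × 53.492 = 291.10 g.
At 91.74% yield, actual mass of NH4Cl = 291.10 × 0.9174 = 267.06 g.

267.1 g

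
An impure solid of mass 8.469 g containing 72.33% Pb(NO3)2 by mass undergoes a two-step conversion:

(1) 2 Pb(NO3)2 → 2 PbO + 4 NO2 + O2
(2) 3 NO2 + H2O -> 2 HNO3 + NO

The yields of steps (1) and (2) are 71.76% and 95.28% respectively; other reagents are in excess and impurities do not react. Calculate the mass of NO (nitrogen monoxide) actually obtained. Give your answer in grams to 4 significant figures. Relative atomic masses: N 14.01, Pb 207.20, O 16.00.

0.2530 g

Pure Pb(NO3)2 = 8.469 × 0.7233 = 6.1256 g.
M(Pb(NO3)2) = 207.20 + 2(14.01) + 6(16.00) = 331.22 g/mol.
M(NO) = 14.01 + 16.00 = 30.01 g/mol.
n(Pb(NO3)2) = 6.1256 / 331.22 = 0.018494 mol.
Step 1 (Pb(NO3)2:NO2 = 2:4): theoretical n(NO2) = 0.036988 mol; at 71.76% yield, n(NO2) = 0.026543 mol.
Step 2 (NO2:NO = 3:1): theoretical n(NO) = 0.0088476 mol, so theoretical mass = 0.0088476 × 30.01 = 0.26552 g.
At 95.28% yield, actual mass of NO = 0.26552 × 0.9528 = 0.25298 g.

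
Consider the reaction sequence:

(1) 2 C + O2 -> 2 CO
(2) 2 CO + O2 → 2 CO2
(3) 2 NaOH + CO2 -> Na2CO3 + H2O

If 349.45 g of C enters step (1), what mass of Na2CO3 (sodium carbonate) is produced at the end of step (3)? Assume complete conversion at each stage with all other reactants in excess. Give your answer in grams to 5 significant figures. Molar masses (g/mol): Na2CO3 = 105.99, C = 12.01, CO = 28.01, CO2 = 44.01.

n(C) = 349.45 / 12.01 = 29.0966 mol.
Reaction (1): C→CO ratio 2:2 ⇒ n(CO) = 29.0966 mol.
Reaction (2): CO→CO2 ratio 2:2 ⇒ n(CO2) = 29.0966 mol.
Reaction (3): CO2→Na2CO3 ratio 1:1 ⇒ n(Na2CO3) = 29.0966 mol.
Mass of Na2CO3 = 29.0966 × 105.99 = 3083.95 g.

3083.9 g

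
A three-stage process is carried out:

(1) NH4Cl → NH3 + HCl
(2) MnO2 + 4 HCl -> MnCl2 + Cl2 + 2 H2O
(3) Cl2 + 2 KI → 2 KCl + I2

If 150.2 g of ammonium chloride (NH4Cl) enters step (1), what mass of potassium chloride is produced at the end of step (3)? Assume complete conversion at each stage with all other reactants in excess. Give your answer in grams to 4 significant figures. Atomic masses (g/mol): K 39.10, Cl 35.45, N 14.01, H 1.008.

M(NH4Cl) = 14.01 + 4(1.008) + 35.45 = 53.492 g/mol.
M(KCl) = 39.10 + 35.45 = 74.55 g/mol.
n(NH4Cl) = 150.2 / 53.492 = 2.8079 mol.
Reaction (1): NH4Cl→HCl ratio 1:1 ⇒ n(HCl) = 2.8079 mol.
Reaction (2): HCl→Cl2 ratio 4:1 ⇒ n(Cl2) = 0.70197 mol.
Reaction (3): Cl2→KCl ratio 1:2 ⇒ n(KCl) = 1.4039 mol.
Mass of KCl = 1.4039 × 74.55 = 104.66 g.

104.7 g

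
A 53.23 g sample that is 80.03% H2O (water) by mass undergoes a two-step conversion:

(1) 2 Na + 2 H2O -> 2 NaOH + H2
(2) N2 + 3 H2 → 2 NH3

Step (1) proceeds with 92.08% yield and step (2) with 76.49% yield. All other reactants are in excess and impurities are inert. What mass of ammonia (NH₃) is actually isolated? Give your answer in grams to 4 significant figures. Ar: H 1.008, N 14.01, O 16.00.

Pure H2O = 53.23 × 0.8003 = 42.600 g.
M(H2O) = 2(1.008) + 16.00 = 18.016 g/mol.
M(NH3) = 14.01 + 3(1.008) = 17.034 g/mol.
n(H2O) = 42.600 / 18.016 = 2.3646 mol.
Step 1 (H2O:H2 = 2:1): theoretical n(H2) = 1.1823 mol; at 92.08% yield, n(H2) = 1.0886 mol.
Step 2 (H2:NH3 = 3:2): theoretical n(NH3) = 0.72576 mol, so theoretical mass = 0.72576 × 17.034 = 12.363 g.
At 76.49% yield, actual mass of NH3 = 12.363 × 0.7649 = 9.4562 g.

9.456 g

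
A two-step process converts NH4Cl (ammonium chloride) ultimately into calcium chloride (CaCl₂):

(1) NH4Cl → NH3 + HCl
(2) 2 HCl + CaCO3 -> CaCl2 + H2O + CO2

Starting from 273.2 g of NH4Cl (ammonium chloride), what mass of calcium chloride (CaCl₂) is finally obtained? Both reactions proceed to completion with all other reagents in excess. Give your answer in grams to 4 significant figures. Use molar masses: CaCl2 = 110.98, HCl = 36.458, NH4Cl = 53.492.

n(NH4Cl) = 273.20 / 53.492 = 5.1073 mol.
Step 1 gives a 1:1 ratio of NH4Cl to HCl, so n(HCl) = 5.1073 mol.
In step 2 the HCl:CaCl2 ratio is 2:1, so n(CaCl2) = 2.5537 mol.
Mass of CaCl2 = 2.5537 × 110.98 = 283.40 g.

283.4 g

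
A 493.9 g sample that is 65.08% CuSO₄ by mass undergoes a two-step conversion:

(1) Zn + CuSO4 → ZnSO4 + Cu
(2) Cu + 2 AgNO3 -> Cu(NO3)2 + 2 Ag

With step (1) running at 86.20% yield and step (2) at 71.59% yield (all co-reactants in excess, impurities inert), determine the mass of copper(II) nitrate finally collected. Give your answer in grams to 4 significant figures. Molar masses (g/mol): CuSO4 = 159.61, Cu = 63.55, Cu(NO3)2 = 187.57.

Pure CuSO4 = 493.9 × 0.6508 = 321.43 g.
n(CuSO4) = 321.43 / 159.61 = 2.0138 mol.
Step 1 (CuSO4:Cu = 1:1): theoretical n(Cu) = 2.0138 mol; at 86.20% yield, n(Cu) = 1.7359 mol.
Step 2 (Cu:Cu(NO3)2 = 1:1): theoretical n(Cu(NO3)2) = 1.7359 mol, so theoretical mass = 1.7359 × 187.57 = 325.61 g.
At 71.59% yield, actual mass of Cu(NO3)2 = 325.61 × 0.7159 = 233.10 g.

233.1 g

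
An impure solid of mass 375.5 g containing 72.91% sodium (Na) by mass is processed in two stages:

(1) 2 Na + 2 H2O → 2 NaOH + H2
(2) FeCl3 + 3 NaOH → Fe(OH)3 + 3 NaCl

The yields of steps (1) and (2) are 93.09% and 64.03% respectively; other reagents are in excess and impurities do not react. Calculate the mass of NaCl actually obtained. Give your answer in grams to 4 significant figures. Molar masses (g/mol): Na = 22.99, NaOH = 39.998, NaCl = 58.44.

414.8 g

Pure Na = 375.5 × 0.7291 = 273.78 g.
n(Na) = 273.78 / 22.99 = 11.909 mol.
Step 1 (Na:NaOH = 2:2): theoretical n(NaOH) = 11.909 mol; at 93.09% yield, n(NaOH) = 11.086 mol.
Step 2 (NaOH:NaCl = 3:3): theoretical n(NaCl) = 11.086 mol, so theoretical mass = 11.086 × 58.44 = 647.85 g.
At 64.03% yield, actual mass of NaCl = 647.85 × 0.6403 = 414.82 g.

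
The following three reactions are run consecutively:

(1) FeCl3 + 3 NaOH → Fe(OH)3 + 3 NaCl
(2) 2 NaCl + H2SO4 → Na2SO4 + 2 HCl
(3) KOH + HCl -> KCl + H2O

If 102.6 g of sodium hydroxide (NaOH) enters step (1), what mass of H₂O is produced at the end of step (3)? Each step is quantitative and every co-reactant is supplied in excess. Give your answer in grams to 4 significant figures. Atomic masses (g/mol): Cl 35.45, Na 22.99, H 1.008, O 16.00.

M(NaOH) = 22.99 + 16.00 + 1.008 = 39.998 g/mol.
M(H2O) = 2(1.008) + 16.00 = 18.016 g/mol.
n(NaOH) = 102.6 / 39.998 = 2.5651 mol.
Reaction (1): NaOH→NaCl ratio 3:3 ⇒ n(NaCl) = 2.5651 mol.
Reaction (2): NaCl→HCl ratio 2:2 ⇒ n(HCl) = 2.5651 mol.
Reaction (3): HCl→H2O ratio 1:1 ⇒ n(H2O) = 2.5651 mol.
Mass of H2O = 2.5651 × 18.016 = 46.213 g.

46.21 g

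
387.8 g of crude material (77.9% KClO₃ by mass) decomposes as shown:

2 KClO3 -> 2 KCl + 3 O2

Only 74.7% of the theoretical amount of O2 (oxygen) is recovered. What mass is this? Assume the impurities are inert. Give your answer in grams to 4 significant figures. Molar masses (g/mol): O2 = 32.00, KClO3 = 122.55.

88.39 g

Pure KClO3 available = 387.8 g × 0.779 = 302.10 g.
n(KClO3) = 302.10 g / 122.55 g/mol = 2.4651 mol.
From the equation the KClO3:O2 mole ratio is 2:3, so n(O2) = 2.4651 × 3/2 = 3.6976 mol.
Mass of O2 = 3.6976 mol × 32.00 g/mol = 118.32 g.
Actual mass collected = 118.32 g × 0.747 = 88.388 g.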